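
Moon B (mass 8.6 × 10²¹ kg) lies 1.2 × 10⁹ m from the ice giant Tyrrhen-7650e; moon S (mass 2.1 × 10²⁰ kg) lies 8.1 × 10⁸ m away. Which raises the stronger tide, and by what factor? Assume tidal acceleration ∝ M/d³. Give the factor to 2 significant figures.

Moon B, by a factor of ≈ 13

Compare M/d³ for the two perturbers:
Moon B: (8.6 × 10²¹) / (1.2 × 10⁹)³ = 4.977 × 10⁻⁶
Moon S: (2.1 × 10²⁰) / (8.1 × 10⁸)³ = 3.952 × 10⁻⁷
Ratio (larger/smaller) = 13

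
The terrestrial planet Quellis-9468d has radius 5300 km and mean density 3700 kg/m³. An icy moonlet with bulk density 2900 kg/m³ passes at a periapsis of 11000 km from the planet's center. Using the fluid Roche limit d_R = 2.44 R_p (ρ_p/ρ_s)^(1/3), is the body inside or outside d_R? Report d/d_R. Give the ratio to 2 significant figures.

d_R = 2.44 × (5300 km) × (3700/2900)^(1/3) = 14030 km
d/d_R = (11000) / (14030) = 0.78
Since d/d_R < 1, the body is inside the Roche limit.

inside; d/d_R ≈ 0.78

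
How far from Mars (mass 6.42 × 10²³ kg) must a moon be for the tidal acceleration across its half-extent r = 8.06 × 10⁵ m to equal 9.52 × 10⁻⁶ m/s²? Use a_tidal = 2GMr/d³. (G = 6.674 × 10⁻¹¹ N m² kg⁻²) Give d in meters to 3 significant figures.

2GMr/d³ = a_tidal  ⇒  d = (2GMr / a_tidal)^(1/3)
d = (2 × 6.674×10⁻¹¹ × (6.42 × 10²³) × (8.06 × 10⁵) / (9.52 × 10⁻⁶))^(1/3)
  = 1.94 × 10⁸ m

1.94 × 10⁸ m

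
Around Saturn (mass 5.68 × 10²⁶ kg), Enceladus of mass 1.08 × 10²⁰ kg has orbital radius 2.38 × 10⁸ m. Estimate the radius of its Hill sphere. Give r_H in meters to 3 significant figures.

r_H ≈ a (m/3M)^(1/3)
    = (2.38 × 10⁸) × (1.08 × 10²⁰ / (3 × 5.68 × 10²⁶))^(1/3)
    = 9.49 × 10⁵ m

9.49 × 10⁵ m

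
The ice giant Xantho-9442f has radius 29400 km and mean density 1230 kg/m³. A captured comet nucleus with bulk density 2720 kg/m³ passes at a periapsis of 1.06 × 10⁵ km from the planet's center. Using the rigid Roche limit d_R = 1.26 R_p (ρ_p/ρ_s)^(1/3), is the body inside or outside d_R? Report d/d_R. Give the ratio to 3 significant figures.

d_R = 1.26 × (29400 km) × (1230/2720)^(1/3) = 28430 km
d/d_R = (1.06 × 10⁵) / (28430) = 3.73
Since d/d_R > 1, the body is outside the Roche limit.

outside; d/d_R ≈ 3.73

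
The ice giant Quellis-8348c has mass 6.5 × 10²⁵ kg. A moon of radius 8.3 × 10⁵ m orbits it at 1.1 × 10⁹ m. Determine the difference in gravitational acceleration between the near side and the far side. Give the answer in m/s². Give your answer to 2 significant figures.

1.1 × 10⁻⁵ m/s²

Δg = 4GMr/d³
   = 4 × (6.674 × 10⁻¹¹) × (6.5 × 10²⁵) × (8.3 × 10⁵) / (1.1 × 10⁹)³
   = 1.1 × 10⁻⁵ m/s²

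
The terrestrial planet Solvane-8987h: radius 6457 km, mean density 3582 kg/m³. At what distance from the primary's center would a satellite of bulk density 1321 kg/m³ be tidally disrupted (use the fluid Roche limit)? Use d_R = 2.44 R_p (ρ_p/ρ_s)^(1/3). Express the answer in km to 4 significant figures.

21970 km

d_R = 2.44 × 6457 km × (3582/1321)^(1/3)
    = 21970 km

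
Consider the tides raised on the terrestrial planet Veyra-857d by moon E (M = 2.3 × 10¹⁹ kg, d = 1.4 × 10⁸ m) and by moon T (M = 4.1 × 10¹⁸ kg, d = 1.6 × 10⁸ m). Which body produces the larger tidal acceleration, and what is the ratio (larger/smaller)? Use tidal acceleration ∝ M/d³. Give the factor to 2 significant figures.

Moon E, by a factor of ≈ 8.4

The tide-raising term goes as M/d³ (the gradient of a 1/d² field).
Moon E: (2.3 × 10¹⁹) / (1.4 × 10⁸)³ = 8.382 × 10⁻⁶
Moon T: (4.1 × 10¹⁸) / (1.6 × 10⁸)³ = 1.001 × 10⁻⁶
Ratio (larger/smaller) = 8.4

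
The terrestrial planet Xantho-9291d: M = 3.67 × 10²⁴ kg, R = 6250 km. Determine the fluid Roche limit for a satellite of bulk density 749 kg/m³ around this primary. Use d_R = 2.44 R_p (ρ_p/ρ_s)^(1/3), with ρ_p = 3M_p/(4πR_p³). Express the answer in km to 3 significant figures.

25700 km

ρ_p = 3M_p/(4πR_p³) = 3 × (3.67 × 10²⁴) / (4π × (6.25 × 10⁶ m)³) = 3590 kg/m³
d_R = 2.44 × 6250 km × (3590/749)^(1/3)
    = 25700 km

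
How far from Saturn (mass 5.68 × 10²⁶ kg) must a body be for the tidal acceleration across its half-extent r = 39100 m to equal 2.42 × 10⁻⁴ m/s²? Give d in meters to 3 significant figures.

2GMr/d³ = a_tidal  ⇒  d = (2GMr / a_tidal)^(1/3)
d = (2 × 6.674×10⁻¹¹ × (5.68 × 10²⁶) × (39100) / (2.42 × 10⁻⁴))^(1/3)
  = 2.31 × 10⁸ m

2.31 × 10⁸ m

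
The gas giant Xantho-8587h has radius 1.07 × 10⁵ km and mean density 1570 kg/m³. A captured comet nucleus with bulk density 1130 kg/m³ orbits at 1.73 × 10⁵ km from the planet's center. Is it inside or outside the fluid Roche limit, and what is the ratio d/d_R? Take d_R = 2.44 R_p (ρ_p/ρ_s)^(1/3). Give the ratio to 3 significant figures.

d_R = 2.44 × (1.07 × 10⁵ km) × (1570/1130)^(1/3) = 2.913 × 10⁵ km
d/d_R = (1.73 × 10⁵) / (2.913 × 10⁵) = 0.594
Since d/d_R < 1, the body is inside the Roche limit.

inside; d/d_R ≈ 0.594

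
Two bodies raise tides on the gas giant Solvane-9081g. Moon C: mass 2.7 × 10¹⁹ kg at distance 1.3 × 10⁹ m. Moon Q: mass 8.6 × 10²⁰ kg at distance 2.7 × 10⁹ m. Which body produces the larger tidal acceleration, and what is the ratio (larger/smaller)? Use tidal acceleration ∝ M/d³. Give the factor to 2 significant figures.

Moon Q, by a factor of ≈ 3.6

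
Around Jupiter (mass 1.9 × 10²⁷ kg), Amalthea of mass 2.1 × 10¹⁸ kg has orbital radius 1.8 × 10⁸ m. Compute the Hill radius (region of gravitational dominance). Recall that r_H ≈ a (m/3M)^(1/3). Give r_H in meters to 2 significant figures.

r_H ≈ a (m/3M)^(1/3)
    = (1.8 × 10⁸) × (2.1 × 10¹⁸ / (3 × 1.9 × 10²⁷))^(1/3)
    = 1.3 × 10⁵ m

1.3 × 10⁵ m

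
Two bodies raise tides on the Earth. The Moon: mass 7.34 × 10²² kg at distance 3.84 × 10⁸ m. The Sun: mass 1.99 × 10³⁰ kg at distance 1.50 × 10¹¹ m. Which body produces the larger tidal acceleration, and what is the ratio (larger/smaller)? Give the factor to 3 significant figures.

Tidal acceleration ∝ M/d³, so compare M/d³ for each.
The Moon: (7.34 × 10²²) / (3.84 × 10⁸)³ = 1.296 × 10⁻³
The Sun: (1.99 × 10³⁰) / (1.50 × 10¹¹)³ = 5.896 × 10⁻⁴
Ratio (larger/smaller) = 2.20

The Moon, by a factor of ≈ 2.20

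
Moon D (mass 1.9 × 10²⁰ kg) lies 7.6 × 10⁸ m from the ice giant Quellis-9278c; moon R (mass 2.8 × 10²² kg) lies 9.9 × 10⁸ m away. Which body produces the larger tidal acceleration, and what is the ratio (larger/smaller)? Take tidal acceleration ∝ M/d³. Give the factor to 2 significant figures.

Moon R, by a factor of ≈ 67

Compare M/d³ for the two perturbers:
Moon D: (1.9 × 10²⁰) / (7.6 × 10⁸)³ = 4.328 × 10⁻⁷
Moon R: (2.8 × 10²²) / (9.9 × 10⁸)³ = 2.886 × 10⁻⁵
Ratio (larger/smaller) = 67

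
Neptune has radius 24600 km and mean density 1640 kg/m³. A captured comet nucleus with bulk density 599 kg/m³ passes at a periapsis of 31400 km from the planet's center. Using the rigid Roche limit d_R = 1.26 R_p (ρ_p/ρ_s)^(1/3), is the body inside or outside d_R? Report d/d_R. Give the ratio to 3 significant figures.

d_R = 1.26 × (24600 km) × (1640/599)^(1/3) = 43360 km
d/d_R = (31400) / (43360) = 0.724
Since d/d_R < 1, the body is inside the Roche limit.

inside; d/d_R ≈ 0.724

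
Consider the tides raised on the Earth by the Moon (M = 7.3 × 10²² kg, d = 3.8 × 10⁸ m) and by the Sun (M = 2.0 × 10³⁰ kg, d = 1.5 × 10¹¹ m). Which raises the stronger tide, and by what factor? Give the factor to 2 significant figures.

The Moon, by a factor of ≈ 2.2

Tidal acceleration ∝ M/d³, so compare M/d³ for each.
The Moon: (7.3 × 10²²) / (3.8 × 10⁸)³ = 1.330 × 10⁻³
The Sun: (2.0 × 10³⁰) / (1.5 × 10¹¹)³ = 5.926 × 10⁻⁴
Ratio (larger/smaller) = 2.2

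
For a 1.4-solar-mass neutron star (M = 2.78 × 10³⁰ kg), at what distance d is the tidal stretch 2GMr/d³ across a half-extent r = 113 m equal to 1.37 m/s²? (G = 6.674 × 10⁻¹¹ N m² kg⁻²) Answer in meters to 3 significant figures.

3.13 × 10⁷ m

2GMr/d³ = a_tidal  ⇒  d = (2GMr / a_tidal)^(1/3)
d = (2 × 6.674×10⁻¹¹ × (2.78 × 10³⁰) × (113) / (1.37))^(1/3)
  = 3.13 × 10⁷ m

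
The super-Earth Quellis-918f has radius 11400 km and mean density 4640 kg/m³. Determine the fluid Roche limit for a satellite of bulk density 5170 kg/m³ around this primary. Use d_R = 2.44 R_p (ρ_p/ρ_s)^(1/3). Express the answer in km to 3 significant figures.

26800 km

d_R = 2.44 × 11400 km × (4640/5170)^(1/3)
    = 26800 km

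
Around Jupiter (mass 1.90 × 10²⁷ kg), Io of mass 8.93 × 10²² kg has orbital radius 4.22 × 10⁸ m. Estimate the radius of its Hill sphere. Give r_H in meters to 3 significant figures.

r_H ≈ a (m/3M)^(1/3)
    = (4.22 × 10⁸) × (8.93 × 10²² / (3 × 1.90 × 10²⁷))^(1/3)
    = 1.06 × 10⁷ m

1.06 × 10⁷ m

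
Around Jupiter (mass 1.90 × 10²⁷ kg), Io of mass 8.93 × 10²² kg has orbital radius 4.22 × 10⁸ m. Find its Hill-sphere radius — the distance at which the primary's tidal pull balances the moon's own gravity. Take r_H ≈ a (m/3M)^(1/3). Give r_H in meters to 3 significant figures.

r_H ≈ a (m/3M)^(1/3)
    = (4.22 × 10⁸) × (8.93 × 10²² / (3 × 1.90 × 10²⁷))^(1/3)
    = 1.06 × 10⁷ m

1.06 × 10⁷ m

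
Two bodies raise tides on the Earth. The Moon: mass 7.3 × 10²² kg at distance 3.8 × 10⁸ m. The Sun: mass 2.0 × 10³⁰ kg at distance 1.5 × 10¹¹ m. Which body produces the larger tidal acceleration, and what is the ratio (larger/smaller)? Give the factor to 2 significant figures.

The tide-raising term goes as M/d³ (the gradient of a 1/d² field).
The Moon: (7.3 × 10²²) / (3.8 × 10⁸)³ = 1.330 × 10⁻³
The Sun: (2.0 × 10³⁰) / (1.5 × 10¹¹)³ = 5.926 × 10⁻⁴
Ratio (larger/smaller) = 2.2

The Moon, by a factor of ≈ 2.2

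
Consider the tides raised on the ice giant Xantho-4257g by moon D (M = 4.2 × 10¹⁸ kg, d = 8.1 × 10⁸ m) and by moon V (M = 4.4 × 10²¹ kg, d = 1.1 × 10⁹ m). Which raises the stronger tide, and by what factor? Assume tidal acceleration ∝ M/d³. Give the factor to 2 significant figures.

Moon V, by a factor of ≈ 420

Tidal stretch scales as M/d³; compute that for each body.
Moon D: (4.2 × 10¹⁸) / (8.1 × 10⁸)³ = 7.903 × 10⁻⁹
Moon V: (4.4 × 10²¹) / (1.1 × 10⁹)³ = 3.306 × 10⁻⁶
Ratio (larger/smaller) = 420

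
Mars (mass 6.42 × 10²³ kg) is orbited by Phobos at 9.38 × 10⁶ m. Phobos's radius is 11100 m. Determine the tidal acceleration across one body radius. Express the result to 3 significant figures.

1.15 × 10⁻³ m/s²

Since r ≪ d, expand the inverse-square field across one radius to get the leading 2GMr/d³ term.
Δa = 2GMr/d³
   = 2 × (6.674 × 10⁻¹¹) × (6.42 × 10²³) × (11100) / (9.38 × 10⁶)³
   = 1.15 × 10⁻³ m/s²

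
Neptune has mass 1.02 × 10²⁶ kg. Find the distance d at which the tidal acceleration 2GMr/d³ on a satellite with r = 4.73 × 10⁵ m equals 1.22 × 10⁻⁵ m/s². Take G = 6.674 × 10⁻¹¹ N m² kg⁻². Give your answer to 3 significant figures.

8.08 × 10⁸ m

2GMr/d³ = a_tidal  ⇒  d = (2GMr / a_tidal)^(1/3)
d = (2 × 6.674×10⁻¹¹ × (1.02 × 10²⁶) × (4.73 × 10⁵) / (1.22 × 10⁻⁵))^(1/3)
  = 8.08 × 10⁸ m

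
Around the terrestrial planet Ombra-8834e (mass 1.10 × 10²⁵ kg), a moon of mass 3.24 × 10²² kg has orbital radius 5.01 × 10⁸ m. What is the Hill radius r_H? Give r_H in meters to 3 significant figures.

4.98 × 10⁷ m

r_H ≈ a (m/3M)^(1/3)
    = (5.01 × 10⁸) × (3.24 × 10²² / (3 × 1.10 × 10²⁵))^(1/3)
    = 4.98 × 10⁷ m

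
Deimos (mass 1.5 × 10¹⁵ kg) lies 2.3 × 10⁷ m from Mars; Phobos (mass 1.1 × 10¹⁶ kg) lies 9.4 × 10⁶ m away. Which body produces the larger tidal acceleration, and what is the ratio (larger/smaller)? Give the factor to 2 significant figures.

Phobos, by a factor of ≈ 110

Tidal stretch scales as M/d³; compute that for each body.
Deimos: (1.5 × 10¹⁵) / (2.3 × 10⁷)³ = 1.233 × 10⁻⁷
Phobos: (1.1 × 10¹⁶) / (9.4 × 10⁶)³ = 1.324 × 10⁻⁵
Ratio (larger/smaller) = 110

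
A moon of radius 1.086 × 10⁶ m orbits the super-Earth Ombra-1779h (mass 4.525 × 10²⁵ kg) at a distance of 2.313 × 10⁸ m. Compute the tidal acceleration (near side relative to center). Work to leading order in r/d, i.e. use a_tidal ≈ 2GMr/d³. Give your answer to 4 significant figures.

Δg = 2GMr/d³
   = 2 × (6.674 × 10⁻¹¹) × (4.525 × 10²⁵) × (1.086 × 10⁶) / (2.313 × 10⁸)³
   = 5.301 × 10⁻⁴ m/s²

5.301 × 10⁻⁴ m/s²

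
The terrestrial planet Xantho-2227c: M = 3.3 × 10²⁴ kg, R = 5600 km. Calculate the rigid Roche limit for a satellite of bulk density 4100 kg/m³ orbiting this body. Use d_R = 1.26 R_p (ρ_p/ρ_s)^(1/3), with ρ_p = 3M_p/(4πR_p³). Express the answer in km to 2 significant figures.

7300 km

ρ_p = 3M_p/(4πR_p³) = 3 × (3.3 × 10²⁴) / (4π × (5.6 × 10⁶ m)³) = 4500 kg/m³
d_R = 1.26 × 5600 km × (4500/4100)^(1/3)
    = 7300 km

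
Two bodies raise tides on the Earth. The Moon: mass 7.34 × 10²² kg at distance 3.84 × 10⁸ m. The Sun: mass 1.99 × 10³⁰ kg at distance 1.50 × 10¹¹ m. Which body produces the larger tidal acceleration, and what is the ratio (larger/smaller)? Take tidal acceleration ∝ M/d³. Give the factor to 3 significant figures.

The Moon, by a factor of ≈ 2.20

Tidal stretch scales as M/d³; compute that for each body.
The Moon: (7.34 × 10²²) / (3.84 × 10⁸)³ = 1.296 × 10⁻³
The Sun: (1.99 × 10³⁰) / (1.50 × 10¹¹)³ = 5.896 × 10⁻⁴
Ratio (larger/smaller) = 2.20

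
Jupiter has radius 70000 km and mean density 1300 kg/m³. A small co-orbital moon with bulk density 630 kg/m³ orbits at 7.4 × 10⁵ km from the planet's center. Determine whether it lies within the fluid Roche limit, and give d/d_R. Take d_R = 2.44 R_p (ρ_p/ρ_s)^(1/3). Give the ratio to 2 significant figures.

d_R = 2.44 × (70000 km) × (1300/630)^(1/3) = 2.174 × 10⁵ km
d/d_R = (7.4 × 10⁵) / (2.174 × 10⁵) = 3.4
Since d/d_R > 1, the body is outside the Roche limit.

outside; d/d_R ≈ 3.4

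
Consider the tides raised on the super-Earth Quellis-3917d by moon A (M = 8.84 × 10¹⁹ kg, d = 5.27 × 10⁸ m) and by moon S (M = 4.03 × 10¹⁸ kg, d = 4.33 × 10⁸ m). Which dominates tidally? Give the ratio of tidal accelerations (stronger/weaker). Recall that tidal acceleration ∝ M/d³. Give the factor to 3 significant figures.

Tidal stretch scales as M/d³; compute that for each body.
Moon A: (8.84 × 10¹⁹) / (5.27 × 10⁸)³ = 6.040 × 10⁻⁷
Moon S: (4.03 × 10¹⁸) / (4.33 × 10⁸)³ = 4.964 × 10⁻⁸
Ratio (larger/smaller) = 12.2

Moon A, by a factor of ≈ 12.2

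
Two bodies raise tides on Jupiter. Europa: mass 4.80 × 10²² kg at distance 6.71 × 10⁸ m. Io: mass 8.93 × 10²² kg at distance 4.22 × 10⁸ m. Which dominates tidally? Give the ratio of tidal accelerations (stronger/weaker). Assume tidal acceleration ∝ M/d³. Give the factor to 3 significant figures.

Tidal acceleration ∝ M/d³, so compare M/d³ for each.
Europa: (4.80 × 10²²) / (6.71 × 10⁸)³ = 1.589 × 10⁻⁴
Io: (8.93 × 10²²) / (4.22 × 10⁸)³ = 1.188 × 10⁻³
Ratio (larger/smaller) = 7.48

Io, by a factor of ≈ 7.48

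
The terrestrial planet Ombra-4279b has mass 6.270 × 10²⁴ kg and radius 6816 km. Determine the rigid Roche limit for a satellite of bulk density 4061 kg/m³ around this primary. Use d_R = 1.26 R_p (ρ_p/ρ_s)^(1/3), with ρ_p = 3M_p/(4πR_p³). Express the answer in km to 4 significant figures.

ρ_p = 3M_p/(4πR_p³) = 3 × (6.270 × 10²⁴) / (4π × (6.816 × 10⁶ m)³) = 4727 kg/m³
d_R = 1.26 × 6816 km × (4727/4061)^(1/3)
    = 9034 km

9034 km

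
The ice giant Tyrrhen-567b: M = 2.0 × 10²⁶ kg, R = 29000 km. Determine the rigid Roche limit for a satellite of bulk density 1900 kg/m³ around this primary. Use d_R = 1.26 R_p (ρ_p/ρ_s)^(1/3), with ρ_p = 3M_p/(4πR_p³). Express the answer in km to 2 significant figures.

ρ_p = 3M_p/(4πR_p³) = 3 × (2.0 × 10²⁶) / (4π × (2.9 × 10⁷ m)³) = 2000 kg/m³
d_R = 1.26 × 29000 km × (2000/1900)^(1/3)
    = 37000 km

37000 km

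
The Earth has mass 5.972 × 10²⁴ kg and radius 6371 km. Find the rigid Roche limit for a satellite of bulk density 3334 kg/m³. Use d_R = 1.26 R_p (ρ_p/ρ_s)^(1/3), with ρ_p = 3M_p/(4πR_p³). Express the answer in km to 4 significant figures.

9493 km

ρ_p = 3M_p/(4πR_p³) = 3 × (5.972 × 10²⁴) / (4π × (6.371 × 10⁶ m)³) = 5513 kg/m³
d_R = 1.26 × 6371 km × (5513/3334)^(1/3)
    = 9493 km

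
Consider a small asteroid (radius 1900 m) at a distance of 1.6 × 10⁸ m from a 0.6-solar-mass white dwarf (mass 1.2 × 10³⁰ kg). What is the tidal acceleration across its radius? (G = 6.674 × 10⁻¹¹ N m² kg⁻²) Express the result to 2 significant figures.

Since r ≪ d, expand the inverse-square field across one radius to get the leading 2GMr/d³ term.
Δa = 2GMr/d³
   = 2 × (6.674 × 10⁻¹¹) × (1.2 × 10³⁰) × (1900) / (1.6 × 10⁸)³
   = 7.4 × 10⁻² m/s²

7.4 × 10⁻² m/s²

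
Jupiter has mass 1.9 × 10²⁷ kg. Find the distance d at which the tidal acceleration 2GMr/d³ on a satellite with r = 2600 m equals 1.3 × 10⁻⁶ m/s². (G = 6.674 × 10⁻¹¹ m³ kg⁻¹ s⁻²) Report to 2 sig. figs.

8.0 × 10⁸ m

2GMr/d³ = a_tidal  ⇒  d = (2GMr / a_tidal)^(1/3)
d = (2 × 6.674×10⁻¹¹ × (1.9 × 10²⁷) × (2600) / (1.3 × 10⁻⁶))^(1/3)
  = 8.0 × 10⁸ m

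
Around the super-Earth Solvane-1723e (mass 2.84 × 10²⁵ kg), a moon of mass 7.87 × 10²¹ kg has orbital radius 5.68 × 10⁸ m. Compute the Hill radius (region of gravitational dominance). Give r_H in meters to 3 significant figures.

2.57 × 10⁷ m

r_H ≈ a (m/3M)^(1/3)
    = (5.68 × 10⁸) × (7.87 × 10²¹ / (3 × 2.84 × 10²⁵))^(1/3)
    = 2.57 × 10⁷ m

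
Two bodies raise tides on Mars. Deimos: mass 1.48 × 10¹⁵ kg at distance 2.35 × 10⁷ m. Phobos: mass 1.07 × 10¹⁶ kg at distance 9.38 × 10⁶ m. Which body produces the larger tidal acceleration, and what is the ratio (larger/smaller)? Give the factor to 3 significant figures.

Phobos, by a factor of ≈ 114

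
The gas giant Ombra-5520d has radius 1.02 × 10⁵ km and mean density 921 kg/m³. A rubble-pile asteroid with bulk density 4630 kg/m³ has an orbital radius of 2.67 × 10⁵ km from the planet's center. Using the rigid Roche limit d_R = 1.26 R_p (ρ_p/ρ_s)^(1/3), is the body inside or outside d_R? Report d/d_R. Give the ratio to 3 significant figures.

d_R = 1.26 × (1.02 × 10⁵ km) × (921/4630)^(1/3) = 75020 km
d/d_R = (2.67 × 10⁵) / (75020) = 3.56
Since d/d_R > 1, the body is outside the Roche limit.

outside; d/d_R ≈ 3.56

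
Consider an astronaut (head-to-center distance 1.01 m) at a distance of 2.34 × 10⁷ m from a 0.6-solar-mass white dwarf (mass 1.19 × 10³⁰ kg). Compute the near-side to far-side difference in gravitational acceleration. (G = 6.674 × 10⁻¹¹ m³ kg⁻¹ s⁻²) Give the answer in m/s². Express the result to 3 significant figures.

2.50 × 10⁻² m/s²

Δa = 4GMr/d³
   = 4 × (6.674 × 10⁻¹¹) × (1.19 × 10³⁰) × (1.01) / (2.34 × 10⁷)³
   = 2.50 × 10⁻² m/s²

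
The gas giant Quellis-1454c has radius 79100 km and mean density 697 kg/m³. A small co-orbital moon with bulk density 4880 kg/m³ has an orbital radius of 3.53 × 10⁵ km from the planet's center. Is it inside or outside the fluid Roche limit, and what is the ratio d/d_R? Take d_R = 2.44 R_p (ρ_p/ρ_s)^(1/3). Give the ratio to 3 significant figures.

d_R = 2.44 × (79100 km) × (697/4880)^(1/3) = 1.009 × 10⁵ km
d/d_R = (3.53 × 10⁵) / (1.009 × 10⁵) = 3.50
Since d/d_R > 1, the body is outside the Roche limit.

outside; d/d_R ≈ 3.50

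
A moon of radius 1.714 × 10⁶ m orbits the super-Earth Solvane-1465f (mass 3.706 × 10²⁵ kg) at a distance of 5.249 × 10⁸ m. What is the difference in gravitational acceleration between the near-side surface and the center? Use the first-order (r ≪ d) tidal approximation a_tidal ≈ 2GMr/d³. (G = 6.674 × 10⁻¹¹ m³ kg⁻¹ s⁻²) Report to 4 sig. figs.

5.863 × 10⁻⁵ m/s²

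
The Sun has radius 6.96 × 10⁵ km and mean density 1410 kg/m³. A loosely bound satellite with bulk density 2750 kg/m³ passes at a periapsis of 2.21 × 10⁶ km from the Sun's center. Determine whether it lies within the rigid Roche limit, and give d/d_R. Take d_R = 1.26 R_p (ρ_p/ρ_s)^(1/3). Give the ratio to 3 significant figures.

outside; d/d_R ≈ 3.15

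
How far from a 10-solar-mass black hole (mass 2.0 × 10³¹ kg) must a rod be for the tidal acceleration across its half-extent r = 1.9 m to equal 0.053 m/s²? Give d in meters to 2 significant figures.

2GMr/d³ = a_tidal  ⇒  d = (2GMr / a_tidal)^(1/3)
d = (2 × 6.674×10⁻¹¹ × (2.0 × 10³¹) × (1.9) / (0.053))^(1/3)
  = 4.6 × 10⁷ m

4.6 × 10⁷ m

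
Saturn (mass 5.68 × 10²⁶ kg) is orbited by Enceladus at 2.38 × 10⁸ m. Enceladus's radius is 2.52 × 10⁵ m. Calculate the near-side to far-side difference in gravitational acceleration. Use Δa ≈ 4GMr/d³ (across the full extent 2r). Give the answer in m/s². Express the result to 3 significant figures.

2.83 × 10⁻³ m/s²

a_tidal = 4GMr/d³
        = 4 × (6.674 × 10⁻¹¹) × (5.68 × 10²⁶) × (2.52 × 10⁵) / (2.38 × 10⁸)³
        = 2.83 × 10⁻³ m/s²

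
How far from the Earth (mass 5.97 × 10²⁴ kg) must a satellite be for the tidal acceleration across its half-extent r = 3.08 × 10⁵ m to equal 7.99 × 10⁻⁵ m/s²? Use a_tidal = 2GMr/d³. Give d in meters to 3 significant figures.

2GMr/d³ = a_tidal  ⇒  d = (2GMr / a_tidal)^(1/3)
d = (2 × 6.674×10⁻¹¹ × (5.97 × 10²⁴) × (3.08 × 10⁵) / (7.99 × 10⁻⁵))^(1/3)
  = 1.45 × 10⁸ m

1.45 × 10⁸ m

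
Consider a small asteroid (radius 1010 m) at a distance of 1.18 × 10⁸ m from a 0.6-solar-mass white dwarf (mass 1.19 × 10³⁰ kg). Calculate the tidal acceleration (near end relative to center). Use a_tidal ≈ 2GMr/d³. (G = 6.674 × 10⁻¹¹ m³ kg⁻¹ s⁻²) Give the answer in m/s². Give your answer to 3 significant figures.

9.76 × 10⁻² m/s²

Δa = 2GMr/d³
   = 2 × (6.674 × 10⁻¹¹) × (1.19 × 10³⁰) × (1010) / (1.18 × 10⁸)³
   = 9.76 × 10⁻² m/s²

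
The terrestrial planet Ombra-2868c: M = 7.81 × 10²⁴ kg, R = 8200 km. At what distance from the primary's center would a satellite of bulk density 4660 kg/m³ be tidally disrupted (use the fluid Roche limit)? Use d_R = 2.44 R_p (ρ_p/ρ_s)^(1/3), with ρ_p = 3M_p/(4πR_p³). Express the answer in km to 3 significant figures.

18000 km

ρ_p = 3M_p/(4πR_p³) = 3 × (7.81 × 10²⁴) / (4π × (8.20 × 10⁶ m)³) = 3380 kg/m³
d_R = 2.44 × 8200 km × (3380/4660)^(1/3)
    = 18000 km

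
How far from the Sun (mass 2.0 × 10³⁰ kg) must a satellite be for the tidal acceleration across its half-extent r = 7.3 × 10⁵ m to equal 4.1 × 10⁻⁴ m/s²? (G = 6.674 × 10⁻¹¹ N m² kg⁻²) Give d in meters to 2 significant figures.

7.8 × 10⁹ m

2GMr/d³ = a_tidal  ⇒  d = (2GMr / a_tidal)^(1/3)
d = (2 × 6.674×10⁻¹¹ × (2.0 × 10³⁰) × (7.3 × 10⁵) / (4.1 × 10⁻⁴))^(1/3)
  = 7.8 × 10⁹ m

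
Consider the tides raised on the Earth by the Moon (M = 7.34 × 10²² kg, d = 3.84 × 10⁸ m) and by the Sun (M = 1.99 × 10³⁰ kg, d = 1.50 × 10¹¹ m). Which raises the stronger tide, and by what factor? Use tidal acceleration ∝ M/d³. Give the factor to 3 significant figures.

Tidal acceleration ∝ M/d³, so compare M/d³ for each.
The Moon: (7.34 × 10²²) / (3.84 × 10⁸)³ = 1.296 × 10⁻³
The Sun: (1.99 × 10³⁰) / (1.50 × 10¹¹)³ = 5.896 × 10⁻⁴
Ratio (larger/smaller) = 2.20

The Moon, by a factor of ≈ 2.20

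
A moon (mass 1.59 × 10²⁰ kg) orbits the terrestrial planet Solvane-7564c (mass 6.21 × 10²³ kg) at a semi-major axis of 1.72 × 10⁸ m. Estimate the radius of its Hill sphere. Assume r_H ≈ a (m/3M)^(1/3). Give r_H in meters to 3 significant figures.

7.57 × 10⁶ m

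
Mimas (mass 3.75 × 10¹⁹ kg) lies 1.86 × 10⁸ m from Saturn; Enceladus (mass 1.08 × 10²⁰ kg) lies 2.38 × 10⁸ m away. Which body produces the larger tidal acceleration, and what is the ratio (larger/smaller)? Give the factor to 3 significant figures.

Enceladus, by a factor of ≈ 1.37

Compare M/d³ for the two perturbers:
Mimas: (3.75 × 10¹⁹) / (1.86 × 10⁸)³ = 5.828 × 10⁻⁶
Enceladus: (1.08 × 10²⁰) / (2.38 × 10⁸)³ = 8.011 × 10⁻⁶
Ratio (larger/smaller) = 1.37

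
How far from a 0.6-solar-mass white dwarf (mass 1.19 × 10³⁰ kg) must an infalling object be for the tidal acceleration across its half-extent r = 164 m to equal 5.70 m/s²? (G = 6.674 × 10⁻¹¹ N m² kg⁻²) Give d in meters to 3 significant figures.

2GMr/d³ = a_tidal  ⇒  d = (2GMr / a_tidal)^(1/3)
d = (2 × 6.674×10⁻¹¹ × (1.19 × 10³⁰) × (164) / (5.70))^(1/3)
  = 1.66 × 10⁷ m

1.66 × 10⁷ m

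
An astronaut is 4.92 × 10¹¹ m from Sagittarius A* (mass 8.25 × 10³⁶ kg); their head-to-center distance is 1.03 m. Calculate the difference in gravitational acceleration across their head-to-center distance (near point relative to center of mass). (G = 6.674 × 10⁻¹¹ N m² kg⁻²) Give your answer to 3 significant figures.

9.52 × 10⁻⁹ m/s²

Since r ≪ d, expand the inverse-square field across one radius to get the leading 2GMr/d³ term.
Δa = 2GMr/d³
   = 2 × (6.674 × 10⁻¹¹) × (8.25 × 10³⁶) × (1.03) / (4.92 × 10¹¹)³
   = 9.52 × 10⁻⁹ m/s²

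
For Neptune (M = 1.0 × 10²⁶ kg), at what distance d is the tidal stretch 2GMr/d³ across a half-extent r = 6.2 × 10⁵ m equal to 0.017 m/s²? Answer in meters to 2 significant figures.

2GMr/d³ = a_tidal  ⇒  d = (2GMr / a_tidal)^(1/3)
d = (2 × 6.674×10⁻¹¹ × (1.0 × 10²⁶) × (6.2 × 10⁵) / (0.017))^(1/3)
  = 7.9 × 10⁷ m

7.9 × 10⁷ m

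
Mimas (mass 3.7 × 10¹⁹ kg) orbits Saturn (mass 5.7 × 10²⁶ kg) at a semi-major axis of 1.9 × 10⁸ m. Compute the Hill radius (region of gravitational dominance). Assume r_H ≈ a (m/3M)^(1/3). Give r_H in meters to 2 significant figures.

5.3 × 10⁵ m

r_H ≈ a (m/3M)^(1/3)
    = (1.9 × 10⁸) × (3.7 × 10¹⁹ / (3 × 5.7 × 10²⁶))^(1/3)
    = 5.3 × 10⁵ m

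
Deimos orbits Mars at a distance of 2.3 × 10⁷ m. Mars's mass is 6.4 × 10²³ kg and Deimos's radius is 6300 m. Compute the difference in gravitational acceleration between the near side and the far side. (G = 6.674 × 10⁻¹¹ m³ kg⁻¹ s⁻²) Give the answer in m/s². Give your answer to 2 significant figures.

8.8 × 10⁻⁵ m/s²

Δg = 4GMr/d³
   = 4 × (6.674 × 10⁻¹¹) × (6.4 × 10²³) × (6300) / (2.3 × 10⁷)³
   = 8.8 × 10⁻⁵ m/s²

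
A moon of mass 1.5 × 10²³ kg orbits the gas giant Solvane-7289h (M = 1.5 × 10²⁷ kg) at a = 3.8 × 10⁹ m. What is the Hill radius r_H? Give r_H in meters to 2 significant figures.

r_H ≈ a (m/3M)^(1/3)
    = (3.8 × 10⁹) × (1.5 × 10²³ / (3 × 1.5 × 10²⁷))^(1/3)
    = 1.2 × 10⁸ m

1.2 × 10⁸ m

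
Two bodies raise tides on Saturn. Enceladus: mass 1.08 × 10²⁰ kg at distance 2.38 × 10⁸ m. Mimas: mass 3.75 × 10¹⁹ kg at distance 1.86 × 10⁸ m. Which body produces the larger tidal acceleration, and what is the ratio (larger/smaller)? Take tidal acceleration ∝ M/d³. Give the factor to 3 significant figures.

Enceladus, by a factor of ≈ 1.37

The tide-raising term goes as M/d³ (the gradient of a 1/d² field).
Enceladus: (1.08 × 10²⁰) / (2.38 × 10⁸)³ = 8.011 × 10⁻⁶
Mimas: (3.75 × 10¹⁹) / (1.86 × 10⁸)³ = 5.828 × 10⁻⁶
Ratio (larger/smaller) = 1.37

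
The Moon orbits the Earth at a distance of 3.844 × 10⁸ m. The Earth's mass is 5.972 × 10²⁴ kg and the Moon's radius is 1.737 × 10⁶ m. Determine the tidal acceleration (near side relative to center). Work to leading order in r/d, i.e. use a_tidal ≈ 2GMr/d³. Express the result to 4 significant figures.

Δa = 2GMr/d³
   = 2 × (6.674 × 10⁻¹¹) × (5.972 × 10²⁴) × (1.737 × 10⁶) / (3.844 × 10⁸)³
   = 2.438 × 10⁻⁵ m/s²

2.438 × 10⁻⁵ m/s²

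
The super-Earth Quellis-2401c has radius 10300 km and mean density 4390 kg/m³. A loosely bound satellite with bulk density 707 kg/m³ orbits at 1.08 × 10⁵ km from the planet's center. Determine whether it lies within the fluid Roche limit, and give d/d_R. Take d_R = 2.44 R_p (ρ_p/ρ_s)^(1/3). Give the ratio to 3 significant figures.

outside; d/d_R ≈ 2.34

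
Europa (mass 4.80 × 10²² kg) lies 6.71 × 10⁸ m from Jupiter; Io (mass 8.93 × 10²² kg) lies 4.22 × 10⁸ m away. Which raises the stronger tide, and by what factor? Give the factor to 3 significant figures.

Io, by a factor of ≈ 7.48

Tidal acceleration ∝ M/d³, so compare M/d³ for each.
Europa: (4.80 × 10²²) / (6.71 × 10⁸)³ = 1.589 × 10⁻⁴
Io: (8.93 × 10²²) / (4.22 × 10⁸)³ = 1.188 × 10⁻³
Ratio (larger/smaller) = 7.48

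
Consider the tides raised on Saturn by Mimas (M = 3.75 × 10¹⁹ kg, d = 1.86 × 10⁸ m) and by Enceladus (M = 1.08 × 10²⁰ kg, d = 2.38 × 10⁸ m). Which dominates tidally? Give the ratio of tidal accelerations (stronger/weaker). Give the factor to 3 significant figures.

Tidal stretch scales as M/d³; compute that for each body.
Mimas: (3.75 × 10¹⁹) / (1.86 × 10⁸)³ = 5.828 × 10⁻⁶
Enceladus: (1.08 × 10²⁰) / (2.38 × 10⁸)³ = 8.011 × 10⁻⁶
Ratio (larger/smaller) = 1.37

Enceladus, by a factor of ≈ 1.37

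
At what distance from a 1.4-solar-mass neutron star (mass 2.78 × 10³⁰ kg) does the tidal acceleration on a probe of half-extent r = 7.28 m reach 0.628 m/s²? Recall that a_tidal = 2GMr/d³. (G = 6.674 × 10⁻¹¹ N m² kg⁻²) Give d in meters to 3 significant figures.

1.63 × 10⁷ m

2GMr/d³ = a_tidal  ⇒  d = (2GMr / a_tidal)^(1/3)
d = (2 × 6.674×10⁻¹¹ × (2.78 × 10³⁰) × (7.28) / (0.628))^(1/3)
  = 1.63 × 10⁷ m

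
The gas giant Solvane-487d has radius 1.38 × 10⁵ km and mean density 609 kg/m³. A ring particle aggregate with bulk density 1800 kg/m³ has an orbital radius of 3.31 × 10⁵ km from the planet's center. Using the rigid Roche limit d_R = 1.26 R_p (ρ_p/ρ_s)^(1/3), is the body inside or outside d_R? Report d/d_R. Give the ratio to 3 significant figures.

outside; d/d_R ≈ 2.73

d_R = 1.26 × (1.38 × 10⁵ km) × (609/1800)^(1/3) = 1.212 × 10⁵ km
d/d_R = (3.31 × 10⁵) / (1.212 × 10⁵) = 2.73
Since d/d_R > 1, the body is outside the Roche limit.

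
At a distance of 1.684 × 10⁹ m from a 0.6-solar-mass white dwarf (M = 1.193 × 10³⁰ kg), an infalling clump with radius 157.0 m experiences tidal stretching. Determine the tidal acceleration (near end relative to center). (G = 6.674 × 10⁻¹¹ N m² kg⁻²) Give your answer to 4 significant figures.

5.235 × 10⁻⁶ m/s²

a_tidal = 2GMr/d³
        = 2 × (6.674 × 10⁻¹¹) × (1.193 × 10³⁰) × (157.0) / (1.684 × 10⁹)³
        = 5.235 × 10⁻⁶ m/s²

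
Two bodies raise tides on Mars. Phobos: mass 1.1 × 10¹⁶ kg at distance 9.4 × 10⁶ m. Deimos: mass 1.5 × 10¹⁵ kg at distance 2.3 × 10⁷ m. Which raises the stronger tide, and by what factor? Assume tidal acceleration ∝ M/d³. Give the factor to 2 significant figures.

Phobos, by a factor of ≈ 110

Compare M/d³ for the two perturbers:
Phobos: (1.1 × 10¹⁶) / (9.4 × 10⁶)³ = 1.324 × 10⁻⁵
Deimos: (1.5 × 10¹⁵) / (2.3 × 10⁷)³ = 1.233 × 10⁻⁷
Ratio (larger/smaller) = 110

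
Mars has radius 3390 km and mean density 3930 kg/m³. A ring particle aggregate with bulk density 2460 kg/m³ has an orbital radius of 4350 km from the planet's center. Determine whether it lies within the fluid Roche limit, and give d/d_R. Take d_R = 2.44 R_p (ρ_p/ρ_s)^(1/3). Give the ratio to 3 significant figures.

d_R = 2.44 × (3390 km) × (3930/2460)^(1/3) = 9670 km
d/d_R = (4350) / (9670) = 0.450
Since d/d_R < 1, the body is inside the Roche limit.

inside; d/d_R ≈ 0.450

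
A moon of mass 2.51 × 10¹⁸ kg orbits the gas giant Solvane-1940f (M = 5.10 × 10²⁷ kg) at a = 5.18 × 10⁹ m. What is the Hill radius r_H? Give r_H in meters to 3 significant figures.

2.84 × 10⁶ m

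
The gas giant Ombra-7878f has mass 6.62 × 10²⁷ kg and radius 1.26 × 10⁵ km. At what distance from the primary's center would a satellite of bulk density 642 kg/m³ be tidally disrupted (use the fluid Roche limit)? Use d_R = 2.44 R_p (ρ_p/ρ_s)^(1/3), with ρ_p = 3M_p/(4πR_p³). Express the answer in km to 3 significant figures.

3.29 × 10⁵ km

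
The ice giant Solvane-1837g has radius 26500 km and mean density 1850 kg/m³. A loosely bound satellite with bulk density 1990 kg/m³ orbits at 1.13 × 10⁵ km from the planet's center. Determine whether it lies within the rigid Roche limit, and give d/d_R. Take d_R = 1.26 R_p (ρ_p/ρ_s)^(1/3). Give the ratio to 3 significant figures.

outside; d/d_R ≈ 3.47

d_R = 1.26 × (26500 km) × (1850/1990)^(1/3) = 32590 km
d/d_R = (1.13 × 10⁵) / (32590) = 3.47
Since d/d_R > 1, the body is outside the Roche limit.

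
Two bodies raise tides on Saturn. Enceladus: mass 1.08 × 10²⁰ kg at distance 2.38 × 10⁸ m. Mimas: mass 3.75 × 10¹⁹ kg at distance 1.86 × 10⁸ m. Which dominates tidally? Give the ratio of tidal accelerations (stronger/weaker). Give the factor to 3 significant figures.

Enceladus, by a factor of ≈ 1.37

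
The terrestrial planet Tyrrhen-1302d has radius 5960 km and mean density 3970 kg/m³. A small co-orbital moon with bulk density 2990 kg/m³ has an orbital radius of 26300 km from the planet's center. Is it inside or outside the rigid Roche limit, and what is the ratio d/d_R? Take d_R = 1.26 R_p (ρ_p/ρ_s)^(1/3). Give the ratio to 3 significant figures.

outside; d/d_R ≈ 3.19

d_R = 1.26 × (5960 km) × (3970/2990)^(1/3) = 8254 km
d/d_R = (26300) / (8254) = 3.19
Since d/d_R > 1, the body is outside the Roche limit.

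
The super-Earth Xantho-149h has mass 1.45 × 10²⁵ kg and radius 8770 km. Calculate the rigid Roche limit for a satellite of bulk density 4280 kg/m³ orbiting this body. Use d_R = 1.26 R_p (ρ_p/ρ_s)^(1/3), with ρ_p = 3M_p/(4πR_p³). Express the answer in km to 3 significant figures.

11700 km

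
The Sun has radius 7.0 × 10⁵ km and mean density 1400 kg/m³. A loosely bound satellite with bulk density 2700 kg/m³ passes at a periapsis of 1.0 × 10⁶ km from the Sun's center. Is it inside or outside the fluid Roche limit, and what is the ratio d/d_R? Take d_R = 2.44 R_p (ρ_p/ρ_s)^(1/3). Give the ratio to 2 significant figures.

inside; d/d_R ≈ 0.73

d_R = 2.44 × (7.0 × 10⁵ km) × (1400/2700)^(1/3) = 1.372 × 10⁶ km
d/d_R = (1.0 × 10⁶) / (1.372 × 10⁶) = 0.73
Since d/d_R < 1, the body is inside the Roche limit.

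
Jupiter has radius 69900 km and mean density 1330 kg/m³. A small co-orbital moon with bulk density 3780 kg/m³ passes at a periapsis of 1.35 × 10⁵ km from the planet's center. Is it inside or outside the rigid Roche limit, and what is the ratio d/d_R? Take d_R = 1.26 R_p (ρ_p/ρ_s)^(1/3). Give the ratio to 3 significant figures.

d_R = 1.26 × (69900 km) × (1330/3780)^(1/3) = 62180 km
d/d_R = (1.35 × 10⁵) / (62180) = 2.17
Since d/d_R > 1, the body is outside the Roche limit.

outside; d/d_R ≈ 2.17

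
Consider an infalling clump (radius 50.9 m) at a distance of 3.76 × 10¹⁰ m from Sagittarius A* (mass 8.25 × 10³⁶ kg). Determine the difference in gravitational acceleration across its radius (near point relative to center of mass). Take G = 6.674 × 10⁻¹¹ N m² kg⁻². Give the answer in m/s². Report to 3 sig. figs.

1.05 × 10⁻³ m/s²

Δa = 2GMr/d³
   = 2 × (6.674 × 10⁻¹¹) × (8.25 × 10³⁶) × (50.9) / (3.76 × 10¹⁰)³
   = 1.05 × 10⁻³ m/s²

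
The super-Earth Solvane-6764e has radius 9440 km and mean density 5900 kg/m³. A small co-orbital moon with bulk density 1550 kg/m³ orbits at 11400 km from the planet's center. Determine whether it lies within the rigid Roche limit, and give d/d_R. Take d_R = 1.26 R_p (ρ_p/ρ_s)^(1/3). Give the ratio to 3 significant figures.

inside; d/d_R ≈ 0.614

d_R = 1.26 × (9440 km) × (5900/1550)^(1/3) = 18570 km
d/d_R = (11400) / (18570) = 0.614
Since d/d_R < 1, the body is inside the Roche limit.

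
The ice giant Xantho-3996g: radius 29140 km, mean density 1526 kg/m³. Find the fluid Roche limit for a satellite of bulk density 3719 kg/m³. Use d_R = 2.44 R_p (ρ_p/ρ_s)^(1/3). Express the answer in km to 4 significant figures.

52840 km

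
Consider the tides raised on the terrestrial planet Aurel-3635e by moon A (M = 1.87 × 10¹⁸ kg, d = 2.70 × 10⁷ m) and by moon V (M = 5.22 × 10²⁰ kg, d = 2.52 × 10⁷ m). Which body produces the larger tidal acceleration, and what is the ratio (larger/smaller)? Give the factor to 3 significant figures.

Moon V, by a factor of ≈ 343

The tide-raising term goes as M/d³ (the gradient of a 1/d² field).
Moon A: (1.87 × 10¹⁸) / (2.70 × 10⁷)³ = 9.501 × 10⁻⁵
Moon V: (5.22 × 10²⁰) / (2.52 × 10⁷)³ = 3.262 × 10⁻²
Ratio (larger/smaller) = 343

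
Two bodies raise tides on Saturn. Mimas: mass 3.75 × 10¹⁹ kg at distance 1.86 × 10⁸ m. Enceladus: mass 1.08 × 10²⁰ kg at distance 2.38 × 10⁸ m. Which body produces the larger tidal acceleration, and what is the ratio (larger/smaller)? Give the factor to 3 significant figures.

Compare M/d³ for the two perturbers:
Mimas: (3.75 × 10¹⁹) / (1.86 × 10⁸)³ = 5.828 × 10⁻⁶
Enceladus: (1.08 × 10²⁰) / (2.38 × 10⁸)³ = 8.011 × 10⁻⁶
Ratio (larger/smaller) = 1.37

Enceladus, by a factor of ≈ 1.37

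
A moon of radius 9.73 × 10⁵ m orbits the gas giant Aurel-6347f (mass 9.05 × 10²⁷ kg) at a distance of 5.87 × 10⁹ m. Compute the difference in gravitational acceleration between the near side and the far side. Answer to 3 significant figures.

1.16 × 10⁻⁵ m/s²

a_tidal = 4GMr/d³
        = 4 × (6.674 × 10⁻¹¹) × (9.05 × 10²⁷) × (9.73 × 10⁵) / (5.87 × 10⁹)³
        = 1.16 × 10⁻⁵ m/s²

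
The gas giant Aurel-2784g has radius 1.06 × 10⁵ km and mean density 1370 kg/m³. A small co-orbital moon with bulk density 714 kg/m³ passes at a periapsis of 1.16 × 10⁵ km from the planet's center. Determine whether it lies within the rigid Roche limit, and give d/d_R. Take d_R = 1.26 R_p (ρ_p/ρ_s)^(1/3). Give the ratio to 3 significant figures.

d_R = 1.26 × (1.06 × 10⁵ km) × (1370/714)^(1/3) = 1.660 × 10⁵ km
d/d_R = (1.16 × 10⁵) / (1.660 × 10⁵) = 0.699
Since d/d_R < 1, the body is inside the Roche limit.

inside; d/d_R ≈ 0.699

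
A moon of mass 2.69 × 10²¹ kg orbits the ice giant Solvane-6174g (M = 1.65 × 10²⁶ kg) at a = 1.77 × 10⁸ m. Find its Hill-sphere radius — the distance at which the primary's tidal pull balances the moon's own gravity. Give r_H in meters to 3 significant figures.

r_H ≈ a (m/3M)^(1/3)
    = (1.77 × 10⁸) × (2.69 × 10²¹ / (3 × 1.65 × 10²⁶))^(1/3)
    = 3.11 × 10⁶ m

3.11 × 10⁶ m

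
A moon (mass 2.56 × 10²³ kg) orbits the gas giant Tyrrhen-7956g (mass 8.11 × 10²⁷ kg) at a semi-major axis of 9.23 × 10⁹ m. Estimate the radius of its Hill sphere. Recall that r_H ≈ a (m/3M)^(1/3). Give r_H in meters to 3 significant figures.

2.02 × 10⁸ m

r_H ≈ a (m/3M)^(1/3)
    = (9.23 × 10⁹) × (2.56 × 10²³ / (3 × 8.11 × 10²⁷))^(1/3)
    = 2.02 × 10⁸ m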